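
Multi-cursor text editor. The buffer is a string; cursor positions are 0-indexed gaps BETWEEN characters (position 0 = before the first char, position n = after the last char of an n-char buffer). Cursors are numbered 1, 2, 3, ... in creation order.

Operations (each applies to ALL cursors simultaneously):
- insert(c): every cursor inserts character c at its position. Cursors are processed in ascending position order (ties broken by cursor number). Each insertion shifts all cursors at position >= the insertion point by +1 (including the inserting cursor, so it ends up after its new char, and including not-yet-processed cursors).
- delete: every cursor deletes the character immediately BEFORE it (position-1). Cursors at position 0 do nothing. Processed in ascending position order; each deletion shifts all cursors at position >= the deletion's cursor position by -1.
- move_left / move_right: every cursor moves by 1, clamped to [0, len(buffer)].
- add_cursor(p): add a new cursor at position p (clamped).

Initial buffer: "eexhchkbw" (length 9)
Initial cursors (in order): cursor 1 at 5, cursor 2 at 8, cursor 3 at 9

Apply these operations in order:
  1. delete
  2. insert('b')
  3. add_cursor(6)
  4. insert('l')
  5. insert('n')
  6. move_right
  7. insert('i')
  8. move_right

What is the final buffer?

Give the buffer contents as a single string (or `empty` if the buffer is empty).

Answer: eexhblnhilnkibbllnnii

Derivation:
After op 1 (delete): buffer="eexhhk" (len 6), cursors c1@4 c2@6 c3@6, authorship ......
After op 2 (insert('b')): buffer="eexhbhkbb" (len 9), cursors c1@5 c2@9 c3@9, authorship ....1..23
After op 3 (add_cursor(6)): buffer="eexhbhkbb" (len 9), cursors c1@5 c4@6 c2@9 c3@9, authorship ....1..23
After op 4 (insert('l')): buffer="eexhblhlkbbll" (len 13), cursors c1@6 c4@8 c2@13 c3@13, authorship ....11.4.2323
After op 5 (insert('n')): buffer="eexhblnhlnkbbllnn" (len 17), cursors c1@7 c4@10 c2@17 c3@17, authorship ....111.44.232323
After op 6 (move_right): buffer="eexhblnhlnkbbllnn" (len 17), cursors c1@8 c4@11 c2@17 c3@17, authorship ....111.44.232323
After op 7 (insert('i')): buffer="eexhblnhilnkibbllnnii" (len 21), cursors c1@9 c4@13 c2@21 c3@21, authorship ....111.144.423232323
After op 8 (move_right): buffer="eexhblnhilnkibbllnnii" (len 21), cursors c1@10 c4@14 c2@21 c3@21, authorship ....111.144.423232323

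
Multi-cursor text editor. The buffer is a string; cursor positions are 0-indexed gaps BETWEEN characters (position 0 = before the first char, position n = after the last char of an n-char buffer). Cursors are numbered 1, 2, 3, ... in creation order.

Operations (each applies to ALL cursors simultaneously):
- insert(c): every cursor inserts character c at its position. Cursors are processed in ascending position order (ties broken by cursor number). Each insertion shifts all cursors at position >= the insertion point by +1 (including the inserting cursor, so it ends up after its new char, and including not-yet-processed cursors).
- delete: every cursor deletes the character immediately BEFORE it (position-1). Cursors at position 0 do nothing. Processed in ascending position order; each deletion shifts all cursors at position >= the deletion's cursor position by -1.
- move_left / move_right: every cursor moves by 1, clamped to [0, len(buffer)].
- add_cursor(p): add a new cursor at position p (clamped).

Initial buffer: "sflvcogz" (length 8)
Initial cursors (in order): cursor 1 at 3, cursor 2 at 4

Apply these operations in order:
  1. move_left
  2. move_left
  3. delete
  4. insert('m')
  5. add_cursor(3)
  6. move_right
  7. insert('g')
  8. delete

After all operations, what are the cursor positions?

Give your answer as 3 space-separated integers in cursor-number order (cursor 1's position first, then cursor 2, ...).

After op 1 (move_left): buffer="sflvcogz" (len 8), cursors c1@2 c2@3, authorship ........
After op 2 (move_left): buffer="sflvcogz" (len 8), cursors c1@1 c2@2, authorship ........
After op 3 (delete): buffer="lvcogz" (len 6), cursors c1@0 c2@0, authorship ......
After op 4 (insert('m')): buffer="mmlvcogz" (len 8), cursors c1@2 c2@2, authorship 12......
After op 5 (add_cursor(3)): buffer="mmlvcogz" (len 8), cursors c1@2 c2@2 c3@3, authorship 12......
After op 6 (move_right): buffer="mmlvcogz" (len 8), cursors c1@3 c2@3 c3@4, authorship 12......
After op 7 (insert('g')): buffer="mmlggvgcogz" (len 11), cursors c1@5 c2@5 c3@7, authorship 12.12.3....
After op 8 (delete): buffer="mmlvcogz" (len 8), cursors c1@3 c2@3 c3@4, authorship 12......

Answer: 3 3 4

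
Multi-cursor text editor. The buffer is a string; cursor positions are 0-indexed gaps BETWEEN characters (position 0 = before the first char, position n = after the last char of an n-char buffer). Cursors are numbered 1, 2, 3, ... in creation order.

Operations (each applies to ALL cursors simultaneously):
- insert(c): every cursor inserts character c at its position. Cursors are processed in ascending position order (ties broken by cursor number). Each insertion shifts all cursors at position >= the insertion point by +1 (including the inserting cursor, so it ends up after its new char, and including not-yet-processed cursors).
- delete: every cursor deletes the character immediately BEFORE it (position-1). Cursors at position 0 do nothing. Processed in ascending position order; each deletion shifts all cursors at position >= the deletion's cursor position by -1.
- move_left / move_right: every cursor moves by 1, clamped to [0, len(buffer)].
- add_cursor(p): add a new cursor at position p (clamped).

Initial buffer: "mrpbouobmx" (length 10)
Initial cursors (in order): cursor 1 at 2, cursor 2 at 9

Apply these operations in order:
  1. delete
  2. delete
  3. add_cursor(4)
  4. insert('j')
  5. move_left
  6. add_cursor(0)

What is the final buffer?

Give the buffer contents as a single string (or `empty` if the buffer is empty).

Answer: jpboujojx

Derivation:
After op 1 (delete): buffer="mpbouobx" (len 8), cursors c1@1 c2@7, authorship ........
After op 2 (delete): buffer="pbouox" (len 6), cursors c1@0 c2@5, authorship ......
After op 3 (add_cursor(4)): buffer="pbouox" (len 6), cursors c1@0 c3@4 c2@5, authorship ......
After op 4 (insert('j')): buffer="jpboujojx" (len 9), cursors c1@1 c3@6 c2@8, authorship 1....3.2.
After op 5 (move_left): buffer="jpboujojx" (len 9), cursors c1@0 c3@5 c2@7, authorship 1....3.2.
After op 6 (add_cursor(0)): buffer="jpboujojx" (len 9), cursors c1@0 c4@0 c3@5 c2@7, authorship 1....3.2.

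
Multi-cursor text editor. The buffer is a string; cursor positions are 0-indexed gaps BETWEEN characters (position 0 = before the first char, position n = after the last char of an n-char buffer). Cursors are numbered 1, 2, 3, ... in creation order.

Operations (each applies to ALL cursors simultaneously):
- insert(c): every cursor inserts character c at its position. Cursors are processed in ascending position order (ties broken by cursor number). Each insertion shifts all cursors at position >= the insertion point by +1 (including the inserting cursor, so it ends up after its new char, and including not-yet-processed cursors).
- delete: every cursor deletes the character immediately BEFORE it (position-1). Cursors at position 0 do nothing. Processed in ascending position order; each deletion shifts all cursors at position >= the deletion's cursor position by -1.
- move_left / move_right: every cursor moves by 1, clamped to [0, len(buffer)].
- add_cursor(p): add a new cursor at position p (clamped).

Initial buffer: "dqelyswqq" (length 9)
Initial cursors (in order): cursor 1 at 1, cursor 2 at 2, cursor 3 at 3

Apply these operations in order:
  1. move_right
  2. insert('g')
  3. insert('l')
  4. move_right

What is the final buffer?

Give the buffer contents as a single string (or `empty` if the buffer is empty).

After op 1 (move_right): buffer="dqelyswqq" (len 9), cursors c1@2 c2@3 c3@4, authorship .........
After op 2 (insert('g')): buffer="dqgeglgyswqq" (len 12), cursors c1@3 c2@5 c3@7, authorship ..1.2.3.....
After op 3 (insert('l')): buffer="dqglegllglyswqq" (len 15), cursors c1@4 c2@7 c3@10, authorship ..11.22.33.....
After op 4 (move_right): buffer="dqglegllglyswqq" (len 15), cursors c1@5 c2@8 c3@11, authorship ..11.22.33.....

Answer: dqglegllglyswqq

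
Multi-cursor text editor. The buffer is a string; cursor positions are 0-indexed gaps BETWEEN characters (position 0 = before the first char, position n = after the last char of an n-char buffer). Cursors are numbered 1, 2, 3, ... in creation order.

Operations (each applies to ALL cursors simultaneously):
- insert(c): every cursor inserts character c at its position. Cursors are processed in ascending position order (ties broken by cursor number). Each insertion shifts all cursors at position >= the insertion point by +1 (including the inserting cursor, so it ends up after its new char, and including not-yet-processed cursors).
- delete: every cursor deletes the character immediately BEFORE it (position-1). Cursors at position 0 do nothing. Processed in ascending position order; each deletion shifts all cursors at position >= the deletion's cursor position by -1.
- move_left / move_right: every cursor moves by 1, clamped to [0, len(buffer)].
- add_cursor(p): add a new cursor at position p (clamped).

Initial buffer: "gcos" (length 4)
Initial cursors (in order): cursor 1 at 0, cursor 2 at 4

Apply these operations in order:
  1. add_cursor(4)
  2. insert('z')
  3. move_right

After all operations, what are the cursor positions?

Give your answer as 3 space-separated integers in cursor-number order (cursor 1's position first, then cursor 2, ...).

Answer: 2 7 7

Derivation:
After op 1 (add_cursor(4)): buffer="gcos" (len 4), cursors c1@0 c2@4 c3@4, authorship ....
After op 2 (insert('z')): buffer="zgcoszz" (len 7), cursors c1@1 c2@7 c3@7, authorship 1....23
After op 3 (move_right): buffer="zgcoszz" (len 7), cursors c1@2 c2@7 c3@7, authorship 1....23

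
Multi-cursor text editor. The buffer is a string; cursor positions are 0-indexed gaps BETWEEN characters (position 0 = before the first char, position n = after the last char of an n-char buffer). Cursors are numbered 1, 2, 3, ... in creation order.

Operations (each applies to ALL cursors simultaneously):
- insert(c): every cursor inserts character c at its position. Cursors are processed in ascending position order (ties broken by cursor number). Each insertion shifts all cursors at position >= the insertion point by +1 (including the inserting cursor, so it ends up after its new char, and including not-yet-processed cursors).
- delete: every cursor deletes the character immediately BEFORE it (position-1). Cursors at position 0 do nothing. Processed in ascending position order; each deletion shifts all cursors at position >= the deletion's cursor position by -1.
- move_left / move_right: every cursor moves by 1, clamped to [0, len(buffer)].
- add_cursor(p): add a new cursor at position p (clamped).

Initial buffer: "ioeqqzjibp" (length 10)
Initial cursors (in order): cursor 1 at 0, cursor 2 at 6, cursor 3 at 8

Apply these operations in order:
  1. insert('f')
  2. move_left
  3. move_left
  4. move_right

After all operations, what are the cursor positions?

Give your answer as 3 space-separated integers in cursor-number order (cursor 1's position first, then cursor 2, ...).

After op 1 (insert('f')): buffer="fioeqqzfjifbp" (len 13), cursors c1@1 c2@8 c3@11, authorship 1......2..3..
After op 2 (move_left): buffer="fioeqqzfjifbp" (len 13), cursors c1@0 c2@7 c3@10, authorship 1......2..3..
After op 3 (move_left): buffer="fioeqqzfjifbp" (len 13), cursors c1@0 c2@6 c3@9, authorship 1......2..3..
After op 4 (move_right): buffer="fioeqqzfjifbp" (len 13), cursors c1@1 c2@7 c3@10, authorship 1......2..3..

Answer: 1 7 10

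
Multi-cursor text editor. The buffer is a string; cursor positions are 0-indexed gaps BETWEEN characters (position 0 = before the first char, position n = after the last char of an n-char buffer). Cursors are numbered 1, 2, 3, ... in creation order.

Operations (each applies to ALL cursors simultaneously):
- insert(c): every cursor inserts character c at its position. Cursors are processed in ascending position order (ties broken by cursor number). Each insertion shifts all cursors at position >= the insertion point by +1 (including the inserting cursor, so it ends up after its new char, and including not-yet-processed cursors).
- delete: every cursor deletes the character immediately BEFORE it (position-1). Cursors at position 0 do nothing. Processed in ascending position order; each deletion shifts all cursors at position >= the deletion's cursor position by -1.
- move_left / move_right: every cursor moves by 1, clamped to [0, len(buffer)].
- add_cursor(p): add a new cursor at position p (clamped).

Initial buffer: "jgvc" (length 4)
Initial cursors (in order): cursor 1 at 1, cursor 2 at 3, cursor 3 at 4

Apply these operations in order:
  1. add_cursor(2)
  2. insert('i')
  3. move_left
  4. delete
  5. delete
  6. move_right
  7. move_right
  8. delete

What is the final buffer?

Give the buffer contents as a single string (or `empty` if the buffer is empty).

After op 1 (add_cursor(2)): buffer="jgvc" (len 4), cursors c1@1 c4@2 c2@3 c3@4, authorship ....
After op 2 (insert('i')): buffer="jigivici" (len 8), cursors c1@2 c4@4 c2@6 c3@8, authorship .1.4.2.3
After op 3 (move_left): buffer="jigivici" (len 8), cursors c1@1 c4@3 c2@5 c3@7, authorship .1.4.2.3
After op 4 (delete): buffer="iiii" (len 4), cursors c1@0 c4@1 c2@2 c3@3, authorship 1423
After op 5 (delete): buffer="i" (len 1), cursors c1@0 c2@0 c3@0 c4@0, authorship 3
After op 6 (move_right): buffer="i" (len 1), cursors c1@1 c2@1 c3@1 c4@1, authorship 3
After op 7 (move_right): buffer="i" (len 1), cursors c1@1 c2@1 c3@1 c4@1, authorship 3
After op 8 (delete): buffer="" (len 0), cursors c1@0 c2@0 c3@0 c4@0, authorship 

Answer: empty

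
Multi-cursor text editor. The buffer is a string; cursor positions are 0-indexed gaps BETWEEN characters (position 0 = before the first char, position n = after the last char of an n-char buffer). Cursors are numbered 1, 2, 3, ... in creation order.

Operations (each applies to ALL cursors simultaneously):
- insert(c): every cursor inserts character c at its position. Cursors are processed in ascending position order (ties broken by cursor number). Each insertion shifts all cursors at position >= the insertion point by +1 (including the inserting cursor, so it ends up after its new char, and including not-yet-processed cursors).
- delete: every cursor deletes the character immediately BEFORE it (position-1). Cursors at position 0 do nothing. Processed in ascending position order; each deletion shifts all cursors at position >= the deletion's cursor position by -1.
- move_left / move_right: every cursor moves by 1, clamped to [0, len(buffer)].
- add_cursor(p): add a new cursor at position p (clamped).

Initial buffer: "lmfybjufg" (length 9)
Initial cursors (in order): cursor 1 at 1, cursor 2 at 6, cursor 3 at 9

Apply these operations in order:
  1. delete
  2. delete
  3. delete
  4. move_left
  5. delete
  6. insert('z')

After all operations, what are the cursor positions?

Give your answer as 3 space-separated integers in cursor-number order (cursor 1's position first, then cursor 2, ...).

Answer: 3 3 3

Derivation:
After op 1 (delete): buffer="mfybuf" (len 6), cursors c1@0 c2@4 c3@6, authorship ......
After op 2 (delete): buffer="mfyu" (len 4), cursors c1@0 c2@3 c3@4, authorship ....
After op 3 (delete): buffer="mf" (len 2), cursors c1@0 c2@2 c3@2, authorship ..
After op 4 (move_left): buffer="mf" (len 2), cursors c1@0 c2@1 c3@1, authorship ..
After op 5 (delete): buffer="f" (len 1), cursors c1@0 c2@0 c3@0, authorship .
After op 6 (insert('z')): buffer="zzzf" (len 4), cursors c1@3 c2@3 c3@3, authorship 123.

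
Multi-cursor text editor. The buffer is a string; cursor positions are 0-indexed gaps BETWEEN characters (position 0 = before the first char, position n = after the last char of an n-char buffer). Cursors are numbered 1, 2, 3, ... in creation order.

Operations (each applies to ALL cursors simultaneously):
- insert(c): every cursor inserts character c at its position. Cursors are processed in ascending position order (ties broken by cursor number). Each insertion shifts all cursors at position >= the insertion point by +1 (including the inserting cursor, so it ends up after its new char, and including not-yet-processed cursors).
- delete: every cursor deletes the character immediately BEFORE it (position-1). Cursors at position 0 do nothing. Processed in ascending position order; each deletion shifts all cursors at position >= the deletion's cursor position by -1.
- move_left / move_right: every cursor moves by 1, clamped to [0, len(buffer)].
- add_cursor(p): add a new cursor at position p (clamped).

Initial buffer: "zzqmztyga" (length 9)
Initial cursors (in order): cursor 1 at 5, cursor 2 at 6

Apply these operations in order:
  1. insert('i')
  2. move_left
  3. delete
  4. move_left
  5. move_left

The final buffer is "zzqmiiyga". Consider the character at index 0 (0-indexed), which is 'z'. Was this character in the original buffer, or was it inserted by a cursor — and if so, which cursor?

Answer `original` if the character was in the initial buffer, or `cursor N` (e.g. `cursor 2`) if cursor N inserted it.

After op 1 (insert('i')): buffer="zzqmzitiyga" (len 11), cursors c1@6 c2@8, authorship .....1.2...
After op 2 (move_left): buffer="zzqmzitiyga" (len 11), cursors c1@5 c2@7, authorship .....1.2...
After op 3 (delete): buffer="zzqmiiyga" (len 9), cursors c1@4 c2@5, authorship ....12...
After op 4 (move_left): buffer="zzqmiiyga" (len 9), cursors c1@3 c2@4, authorship ....12...
After op 5 (move_left): buffer="zzqmiiyga" (len 9), cursors c1@2 c2@3, authorship ....12...
Authorship (.=original, N=cursor N): . . . . 1 2 . . .
Index 0: author = original

Answer: original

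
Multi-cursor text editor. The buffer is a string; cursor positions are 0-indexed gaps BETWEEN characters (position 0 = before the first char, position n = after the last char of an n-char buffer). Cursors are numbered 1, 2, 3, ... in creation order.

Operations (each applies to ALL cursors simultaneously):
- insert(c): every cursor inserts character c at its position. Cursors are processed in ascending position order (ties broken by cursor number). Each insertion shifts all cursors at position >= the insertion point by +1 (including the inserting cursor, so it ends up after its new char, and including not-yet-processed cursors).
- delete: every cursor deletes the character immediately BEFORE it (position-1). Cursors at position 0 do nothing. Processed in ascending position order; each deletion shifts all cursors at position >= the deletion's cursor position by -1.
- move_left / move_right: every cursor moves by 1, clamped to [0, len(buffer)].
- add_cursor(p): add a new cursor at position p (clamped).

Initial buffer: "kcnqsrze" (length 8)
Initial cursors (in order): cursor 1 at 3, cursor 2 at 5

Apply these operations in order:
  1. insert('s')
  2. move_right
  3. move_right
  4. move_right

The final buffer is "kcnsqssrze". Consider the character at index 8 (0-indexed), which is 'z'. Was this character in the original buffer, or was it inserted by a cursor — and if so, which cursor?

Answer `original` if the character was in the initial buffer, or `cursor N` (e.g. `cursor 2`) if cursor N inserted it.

Answer: original

Derivation:
After op 1 (insert('s')): buffer="kcnsqssrze" (len 10), cursors c1@4 c2@7, authorship ...1..2...
After op 2 (move_right): buffer="kcnsqssrze" (len 10), cursors c1@5 c2@8, authorship ...1..2...
After op 3 (move_right): buffer="kcnsqssrze" (len 10), cursors c1@6 c2@9, authorship ...1..2...
After op 4 (move_right): buffer="kcnsqssrze" (len 10), cursors c1@7 c2@10, authorship ...1..2...
Authorship (.=original, N=cursor N): . . . 1 . . 2 . . .
Index 8: author = original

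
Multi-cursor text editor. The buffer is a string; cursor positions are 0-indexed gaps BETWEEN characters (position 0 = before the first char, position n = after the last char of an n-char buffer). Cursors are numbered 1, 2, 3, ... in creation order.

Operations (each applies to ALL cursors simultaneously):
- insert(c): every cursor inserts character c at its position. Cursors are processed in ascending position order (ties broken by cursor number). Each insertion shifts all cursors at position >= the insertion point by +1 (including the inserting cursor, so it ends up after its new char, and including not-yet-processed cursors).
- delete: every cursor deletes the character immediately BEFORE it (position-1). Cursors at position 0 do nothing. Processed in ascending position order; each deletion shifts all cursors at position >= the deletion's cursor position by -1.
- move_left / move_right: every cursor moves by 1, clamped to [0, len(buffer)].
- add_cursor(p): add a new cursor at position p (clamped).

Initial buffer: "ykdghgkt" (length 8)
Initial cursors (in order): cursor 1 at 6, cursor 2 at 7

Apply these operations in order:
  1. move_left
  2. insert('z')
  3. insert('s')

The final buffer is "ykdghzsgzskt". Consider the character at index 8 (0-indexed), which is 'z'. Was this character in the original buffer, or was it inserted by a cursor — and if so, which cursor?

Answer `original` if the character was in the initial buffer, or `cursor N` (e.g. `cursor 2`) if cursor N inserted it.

After op 1 (move_left): buffer="ykdghgkt" (len 8), cursors c1@5 c2@6, authorship ........
After op 2 (insert('z')): buffer="ykdghzgzkt" (len 10), cursors c1@6 c2@8, authorship .....1.2..
After op 3 (insert('s')): buffer="ykdghzsgzskt" (len 12), cursors c1@7 c2@10, authorship .....11.22..
Authorship (.=original, N=cursor N): . . . . . 1 1 . 2 2 . .
Index 8: author = 2

Answer: cursor 2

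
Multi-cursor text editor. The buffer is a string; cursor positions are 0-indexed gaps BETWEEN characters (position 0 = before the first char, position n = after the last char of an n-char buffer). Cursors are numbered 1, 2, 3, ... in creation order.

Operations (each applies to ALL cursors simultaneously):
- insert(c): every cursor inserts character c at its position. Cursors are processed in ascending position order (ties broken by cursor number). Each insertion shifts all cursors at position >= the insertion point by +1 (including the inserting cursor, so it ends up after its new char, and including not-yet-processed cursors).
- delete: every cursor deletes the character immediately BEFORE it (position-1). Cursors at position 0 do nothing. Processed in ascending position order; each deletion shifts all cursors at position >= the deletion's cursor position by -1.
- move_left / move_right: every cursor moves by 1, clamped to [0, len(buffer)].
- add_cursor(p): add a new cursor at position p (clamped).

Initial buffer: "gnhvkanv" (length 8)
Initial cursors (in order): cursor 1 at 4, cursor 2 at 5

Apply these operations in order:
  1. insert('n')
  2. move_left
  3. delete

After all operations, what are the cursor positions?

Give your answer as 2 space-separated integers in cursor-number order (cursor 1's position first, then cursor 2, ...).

Answer: 3 4

Derivation:
After op 1 (insert('n')): buffer="gnhvnknanv" (len 10), cursors c1@5 c2@7, authorship ....1.2...
After op 2 (move_left): buffer="gnhvnknanv" (len 10), cursors c1@4 c2@6, authorship ....1.2...
After op 3 (delete): buffer="gnhnnanv" (len 8), cursors c1@3 c2@4, authorship ...12...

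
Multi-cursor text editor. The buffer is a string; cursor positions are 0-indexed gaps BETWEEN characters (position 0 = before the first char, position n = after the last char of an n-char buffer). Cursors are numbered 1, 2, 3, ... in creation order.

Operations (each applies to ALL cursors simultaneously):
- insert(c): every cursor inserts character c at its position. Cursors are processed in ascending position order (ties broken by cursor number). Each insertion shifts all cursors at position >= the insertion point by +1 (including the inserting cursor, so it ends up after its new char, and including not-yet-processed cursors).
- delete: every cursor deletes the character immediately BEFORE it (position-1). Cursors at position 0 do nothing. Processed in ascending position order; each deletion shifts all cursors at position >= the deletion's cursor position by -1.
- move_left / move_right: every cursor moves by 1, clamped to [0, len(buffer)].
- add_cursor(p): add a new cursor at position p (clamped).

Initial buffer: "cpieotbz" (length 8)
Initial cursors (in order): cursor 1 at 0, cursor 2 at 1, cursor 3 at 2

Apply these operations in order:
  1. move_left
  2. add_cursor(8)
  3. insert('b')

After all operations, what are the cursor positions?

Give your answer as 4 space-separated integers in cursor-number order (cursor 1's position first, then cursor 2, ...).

Answer: 2 2 4 12

Derivation:
After op 1 (move_left): buffer="cpieotbz" (len 8), cursors c1@0 c2@0 c3@1, authorship ........
After op 2 (add_cursor(8)): buffer="cpieotbz" (len 8), cursors c1@0 c2@0 c3@1 c4@8, authorship ........
After op 3 (insert('b')): buffer="bbcbpieotbzb" (len 12), cursors c1@2 c2@2 c3@4 c4@12, authorship 12.3.......4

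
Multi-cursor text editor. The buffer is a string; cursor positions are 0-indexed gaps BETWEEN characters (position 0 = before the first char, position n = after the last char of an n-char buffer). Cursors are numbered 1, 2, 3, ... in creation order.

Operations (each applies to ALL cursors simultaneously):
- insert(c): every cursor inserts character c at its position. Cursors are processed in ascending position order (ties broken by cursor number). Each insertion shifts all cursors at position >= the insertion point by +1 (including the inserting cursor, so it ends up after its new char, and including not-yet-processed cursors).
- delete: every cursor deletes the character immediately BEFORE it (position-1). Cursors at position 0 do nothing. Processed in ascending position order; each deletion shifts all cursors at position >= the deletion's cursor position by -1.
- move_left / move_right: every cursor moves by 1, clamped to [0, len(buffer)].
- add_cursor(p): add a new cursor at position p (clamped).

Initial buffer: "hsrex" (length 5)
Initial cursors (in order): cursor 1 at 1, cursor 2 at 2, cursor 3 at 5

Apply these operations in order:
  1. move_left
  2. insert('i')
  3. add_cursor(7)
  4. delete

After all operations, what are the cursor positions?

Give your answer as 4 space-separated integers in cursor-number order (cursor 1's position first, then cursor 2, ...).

Answer: 0 1 3 3

Derivation:
After op 1 (move_left): buffer="hsrex" (len 5), cursors c1@0 c2@1 c3@4, authorship .....
After op 2 (insert('i')): buffer="ihisreix" (len 8), cursors c1@1 c2@3 c3@7, authorship 1.2...3.
After op 3 (add_cursor(7)): buffer="ihisreix" (len 8), cursors c1@1 c2@3 c3@7 c4@7, authorship 1.2...3.
After op 4 (delete): buffer="hsrx" (len 4), cursors c1@0 c2@1 c3@3 c4@3, authorship ....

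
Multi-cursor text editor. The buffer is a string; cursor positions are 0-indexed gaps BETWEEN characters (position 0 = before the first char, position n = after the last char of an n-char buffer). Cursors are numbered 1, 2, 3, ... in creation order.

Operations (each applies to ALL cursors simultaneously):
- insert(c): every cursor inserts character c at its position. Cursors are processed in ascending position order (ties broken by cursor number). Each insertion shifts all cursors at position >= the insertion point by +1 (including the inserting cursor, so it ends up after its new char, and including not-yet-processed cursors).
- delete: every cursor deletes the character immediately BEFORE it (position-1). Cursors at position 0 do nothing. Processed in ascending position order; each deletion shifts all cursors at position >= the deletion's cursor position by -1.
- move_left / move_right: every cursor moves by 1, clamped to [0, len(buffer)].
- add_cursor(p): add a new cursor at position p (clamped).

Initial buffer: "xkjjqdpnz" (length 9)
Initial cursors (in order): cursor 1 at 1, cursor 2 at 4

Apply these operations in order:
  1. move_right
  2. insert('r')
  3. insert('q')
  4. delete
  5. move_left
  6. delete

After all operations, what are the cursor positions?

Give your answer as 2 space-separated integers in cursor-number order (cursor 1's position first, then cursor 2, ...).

After op 1 (move_right): buffer="xkjjqdpnz" (len 9), cursors c1@2 c2@5, authorship .........
After op 2 (insert('r')): buffer="xkrjjqrdpnz" (len 11), cursors c1@3 c2@7, authorship ..1...2....
After op 3 (insert('q')): buffer="xkrqjjqrqdpnz" (len 13), cursors c1@4 c2@9, authorship ..11...22....
After op 4 (delete): buffer="xkrjjqrdpnz" (len 11), cursors c1@3 c2@7, authorship ..1...2....
After op 5 (move_left): buffer="xkrjjqrdpnz" (len 11), cursors c1@2 c2@6, authorship ..1...2....
After op 6 (delete): buffer="xrjjrdpnz" (len 9), cursors c1@1 c2@4, authorship .1..2....

Answer: 1 4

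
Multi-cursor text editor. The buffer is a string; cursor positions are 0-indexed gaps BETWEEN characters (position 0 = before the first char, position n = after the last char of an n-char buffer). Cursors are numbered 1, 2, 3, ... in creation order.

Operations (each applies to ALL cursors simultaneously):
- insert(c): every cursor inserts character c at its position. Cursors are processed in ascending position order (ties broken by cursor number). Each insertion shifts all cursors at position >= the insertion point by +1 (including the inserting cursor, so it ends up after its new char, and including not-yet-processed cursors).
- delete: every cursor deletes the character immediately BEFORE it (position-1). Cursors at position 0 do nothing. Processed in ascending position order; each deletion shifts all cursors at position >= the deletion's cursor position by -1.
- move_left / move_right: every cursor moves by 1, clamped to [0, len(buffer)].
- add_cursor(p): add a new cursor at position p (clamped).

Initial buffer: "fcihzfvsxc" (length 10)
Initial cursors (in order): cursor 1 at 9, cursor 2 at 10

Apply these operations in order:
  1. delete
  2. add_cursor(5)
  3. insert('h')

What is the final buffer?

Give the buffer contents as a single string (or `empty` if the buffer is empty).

After op 1 (delete): buffer="fcihzfvs" (len 8), cursors c1@8 c2@8, authorship ........
After op 2 (add_cursor(5)): buffer="fcihzfvs" (len 8), cursors c3@5 c1@8 c2@8, authorship ........
After op 3 (insert('h')): buffer="fcihzhfvshh" (len 11), cursors c3@6 c1@11 c2@11, authorship .....3...12

Answer: fcihzhfvshh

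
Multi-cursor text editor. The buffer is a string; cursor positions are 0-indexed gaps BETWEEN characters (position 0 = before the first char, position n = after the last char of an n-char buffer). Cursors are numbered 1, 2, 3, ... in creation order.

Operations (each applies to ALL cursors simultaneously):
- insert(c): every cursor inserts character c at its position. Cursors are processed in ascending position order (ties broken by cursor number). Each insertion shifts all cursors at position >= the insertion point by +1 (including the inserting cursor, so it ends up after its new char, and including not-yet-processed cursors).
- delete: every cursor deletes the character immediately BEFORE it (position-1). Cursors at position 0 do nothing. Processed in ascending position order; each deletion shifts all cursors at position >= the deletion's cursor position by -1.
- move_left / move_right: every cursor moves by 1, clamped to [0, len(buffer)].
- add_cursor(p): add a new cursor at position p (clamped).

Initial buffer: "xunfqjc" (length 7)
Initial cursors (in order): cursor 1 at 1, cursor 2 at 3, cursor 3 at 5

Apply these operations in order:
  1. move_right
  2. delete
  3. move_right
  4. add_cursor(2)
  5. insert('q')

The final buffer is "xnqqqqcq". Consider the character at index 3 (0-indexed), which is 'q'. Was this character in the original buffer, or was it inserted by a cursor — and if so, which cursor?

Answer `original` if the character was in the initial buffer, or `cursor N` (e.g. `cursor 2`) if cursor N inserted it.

Answer: cursor 4

Derivation:
After op 1 (move_right): buffer="xunfqjc" (len 7), cursors c1@2 c2@4 c3@6, authorship .......
After op 2 (delete): buffer="xnqc" (len 4), cursors c1@1 c2@2 c3@3, authorship ....
After op 3 (move_right): buffer="xnqc" (len 4), cursors c1@2 c2@3 c3@4, authorship ....
After op 4 (add_cursor(2)): buffer="xnqc" (len 4), cursors c1@2 c4@2 c2@3 c3@4, authorship ....
After op 5 (insert('q')): buffer="xnqqqqcq" (len 8), cursors c1@4 c4@4 c2@6 c3@8, authorship ..14.2.3
Authorship (.=original, N=cursor N): . . 1 4 . 2 . 3
Index 3: author = 4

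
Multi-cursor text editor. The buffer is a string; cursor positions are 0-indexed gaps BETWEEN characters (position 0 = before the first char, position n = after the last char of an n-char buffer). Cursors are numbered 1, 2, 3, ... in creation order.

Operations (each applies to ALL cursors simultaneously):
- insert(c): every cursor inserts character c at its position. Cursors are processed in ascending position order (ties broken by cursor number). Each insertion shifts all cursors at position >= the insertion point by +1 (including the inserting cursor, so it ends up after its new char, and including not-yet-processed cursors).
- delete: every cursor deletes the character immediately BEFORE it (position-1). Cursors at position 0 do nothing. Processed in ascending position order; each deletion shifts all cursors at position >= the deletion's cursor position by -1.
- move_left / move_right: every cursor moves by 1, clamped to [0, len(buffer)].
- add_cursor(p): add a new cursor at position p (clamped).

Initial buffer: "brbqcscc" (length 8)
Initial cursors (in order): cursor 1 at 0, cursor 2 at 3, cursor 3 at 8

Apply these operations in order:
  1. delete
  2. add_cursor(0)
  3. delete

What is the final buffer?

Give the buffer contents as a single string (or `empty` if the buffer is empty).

After op 1 (delete): buffer="brqcsc" (len 6), cursors c1@0 c2@2 c3@6, authorship ......
After op 2 (add_cursor(0)): buffer="brqcsc" (len 6), cursors c1@0 c4@0 c2@2 c3@6, authorship ......
After op 3 (delete): buffer="bqcs" (len 4), cursors c1@0 c4@0 c2@1 c3@4, authorship ....

Answer: bqcs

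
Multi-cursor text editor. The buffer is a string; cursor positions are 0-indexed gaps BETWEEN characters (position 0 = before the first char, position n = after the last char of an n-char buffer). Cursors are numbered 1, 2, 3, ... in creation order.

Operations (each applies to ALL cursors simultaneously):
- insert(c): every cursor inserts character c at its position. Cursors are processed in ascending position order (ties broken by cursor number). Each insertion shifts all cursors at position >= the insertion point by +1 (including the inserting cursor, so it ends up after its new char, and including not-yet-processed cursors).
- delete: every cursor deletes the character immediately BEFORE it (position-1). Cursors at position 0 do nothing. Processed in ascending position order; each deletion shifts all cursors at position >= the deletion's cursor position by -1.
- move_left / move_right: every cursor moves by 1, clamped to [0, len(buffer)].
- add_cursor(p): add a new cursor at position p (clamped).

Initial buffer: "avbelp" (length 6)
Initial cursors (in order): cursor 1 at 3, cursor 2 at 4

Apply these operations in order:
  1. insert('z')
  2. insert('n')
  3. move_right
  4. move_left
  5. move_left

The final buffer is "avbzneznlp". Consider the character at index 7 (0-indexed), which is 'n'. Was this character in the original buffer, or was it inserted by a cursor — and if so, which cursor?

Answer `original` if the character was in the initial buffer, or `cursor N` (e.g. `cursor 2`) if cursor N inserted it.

Answer: cursor 2

Derivation:
After op 1 (insert('z')): buffer="avbzezlp" (len 8), cursors c1@4 c2@6, authorship ...1.2..
After op 2 (insert('n')): buffer="avbzneznlp" (len 10), cursors c1@5 c2@8, authorship ...11.22..
After op 3 (move_right): buffer="avbzneznlp" (len 10), cursors c1@6 c2@9, authorship ...11.22..
After op 4 (move_left): buffer="avbzneznlp" (len 10), cursors c1@5 c2@8, authorship ...11.22..
After op 5 (move_left): buffer="avbzneznlp" (len 10), cursors c1@4 c2@7, authorship ...11.22..
Authorship (.=original, N=cursor N): . . . 1 1 . 2 2 . .
Index 7: author = 2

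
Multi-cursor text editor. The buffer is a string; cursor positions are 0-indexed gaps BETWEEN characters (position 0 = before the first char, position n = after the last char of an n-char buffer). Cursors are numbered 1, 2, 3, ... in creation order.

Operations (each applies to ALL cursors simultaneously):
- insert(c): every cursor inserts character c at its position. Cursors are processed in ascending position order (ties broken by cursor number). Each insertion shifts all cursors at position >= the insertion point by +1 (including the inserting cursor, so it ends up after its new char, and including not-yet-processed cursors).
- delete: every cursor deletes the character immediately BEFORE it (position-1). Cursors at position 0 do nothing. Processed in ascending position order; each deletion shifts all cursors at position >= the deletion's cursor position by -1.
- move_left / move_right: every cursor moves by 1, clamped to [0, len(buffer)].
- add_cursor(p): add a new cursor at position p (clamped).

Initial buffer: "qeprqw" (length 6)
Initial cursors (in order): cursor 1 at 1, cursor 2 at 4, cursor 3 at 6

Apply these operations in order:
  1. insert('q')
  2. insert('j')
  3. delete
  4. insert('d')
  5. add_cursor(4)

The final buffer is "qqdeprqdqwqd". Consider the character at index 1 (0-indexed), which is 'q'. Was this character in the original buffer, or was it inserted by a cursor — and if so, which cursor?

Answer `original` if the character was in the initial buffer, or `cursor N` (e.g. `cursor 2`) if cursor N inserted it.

Answer: cursor 1

Derivation:
After op 1 (insert('q')): buffer="qqeprqqwq" (len 9), cursors c1@2 c2@6 c3@9, authorship .1...2..3
After op 2 (insert('j')): buffer="qqjeprqjqwqj" (len 12), cursors c1@3 c2@8 c3@12, authorship .11...22..33
After op 3 (delete): buffer="qqeprqqwq" (len 9), cursors c1@2 c2@6 c3@9, authorship .1...2..3
After op 4 (insert('d')): buffer="qqdeprqdqwqd" (len 12), cursors c1@3 c2@8 c3@12, authorship .11...22..33
After op 5 (add_cursor(4)): buffer="qqdeprqdqwqd" (len 12), cursors c1@3 c4@4 c2@8 c3@12, authorship .11...22..33
Authorship (.=original, N=cursor N): . 1 1 . . . 2 2 . . 3 3
Index 1: author = 1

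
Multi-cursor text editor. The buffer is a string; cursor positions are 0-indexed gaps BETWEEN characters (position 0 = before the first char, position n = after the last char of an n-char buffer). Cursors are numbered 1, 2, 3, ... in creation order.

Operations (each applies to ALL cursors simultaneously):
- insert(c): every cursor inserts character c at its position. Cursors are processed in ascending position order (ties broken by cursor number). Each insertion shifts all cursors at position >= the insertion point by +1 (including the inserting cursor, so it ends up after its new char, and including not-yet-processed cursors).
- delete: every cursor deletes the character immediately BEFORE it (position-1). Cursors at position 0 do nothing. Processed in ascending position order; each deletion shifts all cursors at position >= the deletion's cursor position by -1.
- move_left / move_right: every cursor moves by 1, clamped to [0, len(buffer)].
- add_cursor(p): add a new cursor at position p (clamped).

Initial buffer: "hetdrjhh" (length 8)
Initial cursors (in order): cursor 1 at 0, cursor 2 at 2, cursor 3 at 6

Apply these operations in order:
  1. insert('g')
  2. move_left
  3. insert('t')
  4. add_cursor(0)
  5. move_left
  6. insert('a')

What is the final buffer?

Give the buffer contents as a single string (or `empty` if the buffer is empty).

After op 1 (insert('g')): buffer="ghegtdrjghh" (len 11), cursors c1@1 c2@4 c3@9, authorship 1..2....3..
After op 2 (move_left): buffer="ghegtdrjghh" (len 11), cursors c1@0 c2@3 c3@8, authorship 1..2....3..
After op 3 (insert('t')): buffer="tghetgtdrjtghh" (len 14), cursors c1@1 c2@5 c3@11, authorship 11..22....33..
After op 4 (add_cursor(0)): buffer="tghetgtdrjtghh" (len 14), cursors c4@0 c1@1 c2@5 c3@11, authorship 11..22....33..
After op 5 (move_left): buffer="tghetgtdrjtghh" (len 14), cursors c1@0 c4@0 c2@4 c3@10, authorship 11..22....33..
After op 6 (insert('a')): buffer="aatgheatgtdrjatghh" (len 18), cursors c1@2 c4@2 c2@7 c3@14, authorship 1411..222....333..

Answer: aatgheatgtdrjatghh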